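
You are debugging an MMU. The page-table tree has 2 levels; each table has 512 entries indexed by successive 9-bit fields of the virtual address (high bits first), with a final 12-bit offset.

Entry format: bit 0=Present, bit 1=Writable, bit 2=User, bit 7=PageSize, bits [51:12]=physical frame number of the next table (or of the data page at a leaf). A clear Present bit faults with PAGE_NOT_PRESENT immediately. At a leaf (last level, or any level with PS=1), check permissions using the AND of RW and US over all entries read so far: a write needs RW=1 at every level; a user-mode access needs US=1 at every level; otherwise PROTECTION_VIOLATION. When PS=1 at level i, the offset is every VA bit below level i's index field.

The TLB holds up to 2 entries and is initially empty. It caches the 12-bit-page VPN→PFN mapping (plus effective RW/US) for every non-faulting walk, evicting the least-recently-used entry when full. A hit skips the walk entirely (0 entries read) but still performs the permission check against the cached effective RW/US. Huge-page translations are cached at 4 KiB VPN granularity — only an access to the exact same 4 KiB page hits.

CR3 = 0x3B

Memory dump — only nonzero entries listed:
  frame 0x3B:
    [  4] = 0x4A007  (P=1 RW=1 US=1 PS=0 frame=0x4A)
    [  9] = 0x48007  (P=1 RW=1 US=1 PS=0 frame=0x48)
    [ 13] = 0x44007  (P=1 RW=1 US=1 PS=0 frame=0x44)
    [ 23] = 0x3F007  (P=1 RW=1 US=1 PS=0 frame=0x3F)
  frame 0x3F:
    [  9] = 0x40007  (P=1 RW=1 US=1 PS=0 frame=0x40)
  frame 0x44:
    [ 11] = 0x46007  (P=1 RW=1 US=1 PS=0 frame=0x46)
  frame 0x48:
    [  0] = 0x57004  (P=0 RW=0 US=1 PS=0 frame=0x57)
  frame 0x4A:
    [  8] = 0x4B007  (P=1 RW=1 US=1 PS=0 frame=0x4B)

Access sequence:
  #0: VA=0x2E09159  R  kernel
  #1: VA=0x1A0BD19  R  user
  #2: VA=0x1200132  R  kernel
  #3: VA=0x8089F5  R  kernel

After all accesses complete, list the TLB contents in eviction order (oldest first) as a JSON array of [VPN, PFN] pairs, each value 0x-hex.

Per-access translation:
#0 VA=0x2E09159 (r,kernel):
  [0] read 0x3B idx=23: raw=0x3F007 flags P=1 W=1 U=1 S=0
  [1] read 0x3F idx=9: raw=0x40007 flags P=1 W=1 U=1 S=0
  ✓ 0x40159  — 2 lookups
#1 VA=0x1A0BD19 (r,user):
  [0] read 0x3B idx=13: raw=0x44007 flags P=1 W=1 U=1 S=0
  [1] read 0x44 idx=11: raw=0x46007 flags P=1 W=1 U=1 S=0
  ✓ 0x46D19  — 2 lookups
#2 VA=0x1200132 (r,kernel):
  [0] read 0x3B idx=9: raw=0x48007 flags P=1 W=1 U=1 S=0
  [1] read 0x48 idx=0: raw=0x57004 flags P=0 W=0 U=1 S=0
  ✗ PAGE_NOT_PRESENT  [2 reads]
#3 VA=0x8089F5 (r,kernel):
  [0] read 0x3B idx=4: raw=0x4A007 flags P=1 W=1 U=1 S=0
  [1] read 0x4A idx=8: raw=0x4B007 flags P=1 W=1 U=1 S=0
  ✓ 0x4B9F5  — 2 lookups

TLB: [["0x1A0B", "0x46"], ["0x808", "0x4B"]]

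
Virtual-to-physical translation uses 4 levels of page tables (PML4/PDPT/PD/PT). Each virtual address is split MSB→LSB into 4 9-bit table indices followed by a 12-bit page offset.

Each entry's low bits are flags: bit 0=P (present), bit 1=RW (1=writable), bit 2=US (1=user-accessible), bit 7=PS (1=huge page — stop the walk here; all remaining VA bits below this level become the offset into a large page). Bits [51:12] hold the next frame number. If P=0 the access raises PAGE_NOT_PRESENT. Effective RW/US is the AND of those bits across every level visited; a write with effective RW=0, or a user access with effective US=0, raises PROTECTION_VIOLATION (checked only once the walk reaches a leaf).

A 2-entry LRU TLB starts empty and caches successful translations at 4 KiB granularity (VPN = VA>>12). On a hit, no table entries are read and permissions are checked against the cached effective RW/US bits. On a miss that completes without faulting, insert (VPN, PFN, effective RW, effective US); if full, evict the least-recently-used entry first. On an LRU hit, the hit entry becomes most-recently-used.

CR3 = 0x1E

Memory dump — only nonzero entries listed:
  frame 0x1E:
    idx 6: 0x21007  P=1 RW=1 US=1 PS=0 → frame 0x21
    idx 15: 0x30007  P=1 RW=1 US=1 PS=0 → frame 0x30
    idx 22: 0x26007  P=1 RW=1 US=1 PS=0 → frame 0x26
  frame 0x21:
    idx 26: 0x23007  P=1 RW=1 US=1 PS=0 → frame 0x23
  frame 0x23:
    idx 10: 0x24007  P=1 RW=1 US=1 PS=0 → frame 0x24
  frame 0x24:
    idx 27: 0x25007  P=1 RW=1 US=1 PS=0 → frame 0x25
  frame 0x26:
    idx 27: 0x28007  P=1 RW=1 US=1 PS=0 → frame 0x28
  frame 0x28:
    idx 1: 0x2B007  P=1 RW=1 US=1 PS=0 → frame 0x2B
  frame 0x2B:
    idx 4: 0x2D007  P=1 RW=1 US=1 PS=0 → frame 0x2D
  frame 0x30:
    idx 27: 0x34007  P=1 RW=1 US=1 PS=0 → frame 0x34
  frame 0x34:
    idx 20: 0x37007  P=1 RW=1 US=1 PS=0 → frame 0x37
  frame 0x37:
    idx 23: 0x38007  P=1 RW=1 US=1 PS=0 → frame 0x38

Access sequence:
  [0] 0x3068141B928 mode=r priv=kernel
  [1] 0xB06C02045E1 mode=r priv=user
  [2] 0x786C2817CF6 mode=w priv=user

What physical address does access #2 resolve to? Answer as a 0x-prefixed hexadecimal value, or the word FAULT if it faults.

Trace:
#0 VA=0x3068141B928 (r,kernel):
  L0 @0x1E[6] → 0x21007  P=1,RW=1,US=1,PS=0
  L1 @0x21[26] → 0x23007  P=1,RW=1,US=1,PS=0
  L2 @0x23[10] → 0x24007  P=1,RW=1,US=1,PS=0
  L3 @0x24[27] → 0x25007  P=1,RW=1,US=1,PS=0
  → PA=0x25928  (4 entries read)
#1 VA=0xB06C02045E1 (r,user):
  L0 @0x1E[22] → 0x26007  P=1,RW=1,US=1,PS=0
  L1 @0x26[27] → 0x28007  P=1,RW=1,US=1,PS=0
  L2 @0x28[1] → 0x2B007  P=1,RW=1,US=1,PS=0
  L3 @0x2B[4] → 0x2D007  P=1,RW=1,US=1,PS=0
  → PA=0x2D5E1  (4 entries read)
#2 VA=0x786C2817CF6 (w,user):
  L0 @0x1E[15] → 0x30007  P=1,RW=1,US=1,PS=0
  L1 @0x30[27] → 0x34007  P=1,RW=1,US=1,PS=0
  L2 @0x34[20] → 0x37007  P=1,RW=1,US=1,PS=0
  L3 @0x37[23] → 0x38007  P=1,RW=1,US=1,PS=0
  → PA=0x38CF6  (4 entries read)

Access #2 PA: 0x38CF6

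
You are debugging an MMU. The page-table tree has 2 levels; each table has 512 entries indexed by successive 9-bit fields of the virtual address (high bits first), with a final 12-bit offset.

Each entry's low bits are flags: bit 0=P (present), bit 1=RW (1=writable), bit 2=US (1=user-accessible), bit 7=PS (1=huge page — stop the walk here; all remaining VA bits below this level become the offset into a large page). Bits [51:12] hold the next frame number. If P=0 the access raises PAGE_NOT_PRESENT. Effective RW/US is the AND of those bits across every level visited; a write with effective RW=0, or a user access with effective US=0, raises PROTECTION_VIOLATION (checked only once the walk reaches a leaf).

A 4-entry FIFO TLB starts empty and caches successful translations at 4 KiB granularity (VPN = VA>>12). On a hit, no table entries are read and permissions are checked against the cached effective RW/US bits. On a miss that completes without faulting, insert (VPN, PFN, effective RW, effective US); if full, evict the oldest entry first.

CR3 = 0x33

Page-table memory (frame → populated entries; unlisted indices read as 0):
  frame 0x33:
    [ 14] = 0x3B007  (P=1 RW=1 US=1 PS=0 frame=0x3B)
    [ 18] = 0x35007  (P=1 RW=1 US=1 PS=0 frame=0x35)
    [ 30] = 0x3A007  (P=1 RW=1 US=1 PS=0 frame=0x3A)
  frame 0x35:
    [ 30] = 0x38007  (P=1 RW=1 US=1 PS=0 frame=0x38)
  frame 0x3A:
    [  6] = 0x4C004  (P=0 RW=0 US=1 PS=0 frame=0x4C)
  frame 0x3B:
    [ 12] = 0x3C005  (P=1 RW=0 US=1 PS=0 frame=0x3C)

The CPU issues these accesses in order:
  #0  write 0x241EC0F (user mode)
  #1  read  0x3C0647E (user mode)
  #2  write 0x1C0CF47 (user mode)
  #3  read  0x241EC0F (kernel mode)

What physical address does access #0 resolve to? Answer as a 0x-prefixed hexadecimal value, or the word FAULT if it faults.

Trace:
#0 VA=0x241EC0F (w,user):
  [0] read 0x33 idx=18: raw=0x35007 flags P=1 W=1 U=1 S=0
  [1] read 0x35 idx=30: raw=0x38007 flags P=1 W=1 U=1 S=0
  → PA=0x38C0F  (2 entries read)
#1 VA=0x3C0647E (r,user):
  [0] read 0x33 idx=30: raw=0x3A007 flags P=1 W=1 U=1 S=0
  [1] read 0x3A idx=6: raw=0x4C004 flags P=0 W=0 U=1 S=0
  ⇒ fault: PAGE_NOT_PRESENT  — 2 lookups
#2 VA=0x1C0CF47 (w,user):
  [0] read 0x33 idx=14: raw=0x3B007 flags P=1 W=1 U=1 S=0
  [1] read 0x3B idx=12: raw=0x3C005 flags P=1 W=0 U=1 S=0
  ⇒ fault: PROTECTION_VIOLATION  — 2 lookups
#3 VA=0x241EC0F (r,kernel):
  TLB hit vpn=0x241E → PA=0x38C0F

Access #0 PA: 0x38C0F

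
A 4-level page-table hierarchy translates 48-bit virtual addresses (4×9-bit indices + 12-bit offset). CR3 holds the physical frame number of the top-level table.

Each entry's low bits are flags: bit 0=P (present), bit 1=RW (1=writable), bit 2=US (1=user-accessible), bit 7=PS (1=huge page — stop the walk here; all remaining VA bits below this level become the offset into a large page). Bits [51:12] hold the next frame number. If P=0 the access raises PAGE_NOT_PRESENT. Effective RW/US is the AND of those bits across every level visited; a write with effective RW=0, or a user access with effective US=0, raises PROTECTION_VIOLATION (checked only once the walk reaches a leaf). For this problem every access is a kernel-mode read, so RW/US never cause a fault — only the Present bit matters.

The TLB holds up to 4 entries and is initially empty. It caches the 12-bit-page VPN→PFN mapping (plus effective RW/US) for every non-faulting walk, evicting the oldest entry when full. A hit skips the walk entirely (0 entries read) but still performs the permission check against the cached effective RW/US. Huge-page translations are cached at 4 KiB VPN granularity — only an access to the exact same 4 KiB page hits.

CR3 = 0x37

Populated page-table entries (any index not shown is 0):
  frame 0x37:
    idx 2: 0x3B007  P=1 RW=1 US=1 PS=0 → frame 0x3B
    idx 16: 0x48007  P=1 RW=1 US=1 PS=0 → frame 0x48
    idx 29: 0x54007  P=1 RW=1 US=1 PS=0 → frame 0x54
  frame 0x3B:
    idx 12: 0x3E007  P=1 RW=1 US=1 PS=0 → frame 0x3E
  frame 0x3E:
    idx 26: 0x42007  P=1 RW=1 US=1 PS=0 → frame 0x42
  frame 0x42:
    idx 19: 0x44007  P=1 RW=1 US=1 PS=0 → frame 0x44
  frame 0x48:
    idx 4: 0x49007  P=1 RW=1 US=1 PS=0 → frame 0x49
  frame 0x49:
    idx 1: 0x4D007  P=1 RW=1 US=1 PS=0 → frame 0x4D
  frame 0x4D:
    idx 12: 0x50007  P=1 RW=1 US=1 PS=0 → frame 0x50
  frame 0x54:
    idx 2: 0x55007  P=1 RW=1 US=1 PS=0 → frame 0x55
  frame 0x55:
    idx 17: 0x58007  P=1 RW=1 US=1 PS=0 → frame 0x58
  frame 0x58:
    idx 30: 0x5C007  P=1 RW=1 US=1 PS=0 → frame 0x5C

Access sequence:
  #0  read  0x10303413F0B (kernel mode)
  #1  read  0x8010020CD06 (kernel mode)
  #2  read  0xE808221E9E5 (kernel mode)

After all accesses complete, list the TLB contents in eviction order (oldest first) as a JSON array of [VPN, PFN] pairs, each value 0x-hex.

Per-access translation:
#0 VA=0x10303413F0B (r,kernel):
  L0: frame=0x37 idx=2 entry=0x3B007 [P=1 RW=1 US=1 PS=0]
  L1: frame=0x3B idx=12 entry=0x3E007 [P=1 RW=1 US=1 PS=0]
  L2: frame=0x3E idx=26 entry=0x42007 [P=1 RW=1 US=1 PS=0]
  L3: frame=0x42 idx=19 entry=0x44007 [P=1 RW=1 US=1 PS=0]
  → PA=0x44F0B  (4 entries read)
#1 VA=0x8010020CD06 (r,kernel):
  L0: frame=0x37 idx=16 entry=0x48007 [P=1 RW=1 US=1 PS=0]
  L1: frame=0x48 idx=4 entry=0x49007 [P=1 RW=1 US=1 PS=0]
  L2: frame=0x49 idx=1 entry=0x4D007 [P=1 RW=1 US=1 PS=0]
  L3: frame=0x4D idx=12 entry=0x50007 [P=1 RW=1 US=1 PS=0]
  → PA=0x50D06  (4 entries read)
#2 VA=0xE808221E9E5 (r,kernel):
  L0: frame=0x37 idx=29 entry=0x54007 [P=1 RW=1 US=1 PS=0]
  L1: frame=0x54 idx=2 entry=0x55007 [P=1 RW=1 US=1 PS=0]
  L2: frame=0x55 idx=17 entry=0x58007 [P=1 RW=1 US=1 PS=0]
  L3: frame=0x58 idx=30 entry=0x5C007 [P=1 RW=1 US=1 PS=0]
  → PA=0x5C9E5  (4 entries read)

TLB: [["0x10303413", "0x44"], ["0x8010020C", "0x50"], ["0xE808221E", "0x5C"]]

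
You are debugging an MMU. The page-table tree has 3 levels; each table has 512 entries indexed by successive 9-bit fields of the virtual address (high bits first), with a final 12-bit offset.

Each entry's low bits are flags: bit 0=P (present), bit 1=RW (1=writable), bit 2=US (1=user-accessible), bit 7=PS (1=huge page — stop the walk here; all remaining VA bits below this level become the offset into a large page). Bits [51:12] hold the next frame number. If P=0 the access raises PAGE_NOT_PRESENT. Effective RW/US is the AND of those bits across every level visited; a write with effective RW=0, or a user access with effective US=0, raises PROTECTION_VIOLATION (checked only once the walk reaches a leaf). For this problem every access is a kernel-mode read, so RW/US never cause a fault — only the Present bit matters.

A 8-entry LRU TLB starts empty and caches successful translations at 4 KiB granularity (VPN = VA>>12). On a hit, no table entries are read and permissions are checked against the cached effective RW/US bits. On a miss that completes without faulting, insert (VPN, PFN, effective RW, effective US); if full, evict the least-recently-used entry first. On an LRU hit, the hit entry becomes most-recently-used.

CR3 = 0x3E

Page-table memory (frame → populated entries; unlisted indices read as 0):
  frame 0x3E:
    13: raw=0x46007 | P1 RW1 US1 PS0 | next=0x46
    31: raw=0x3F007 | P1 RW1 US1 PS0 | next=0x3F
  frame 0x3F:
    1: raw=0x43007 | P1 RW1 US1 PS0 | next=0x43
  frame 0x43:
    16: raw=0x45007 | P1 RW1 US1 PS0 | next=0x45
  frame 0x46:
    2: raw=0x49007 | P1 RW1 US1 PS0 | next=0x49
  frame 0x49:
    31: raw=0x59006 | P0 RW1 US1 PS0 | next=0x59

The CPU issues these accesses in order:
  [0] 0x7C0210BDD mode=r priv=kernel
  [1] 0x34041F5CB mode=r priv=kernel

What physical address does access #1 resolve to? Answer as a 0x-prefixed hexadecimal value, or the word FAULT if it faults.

Trace:
#0 VA=0x7C0210BDD (r,kernel):
  L0 @0x3E[31] → 0x3F007  P=1,RW=1,US=1,PS=0
  L1 @0x3F[1] → 0x43007  P=1,RW=1,US=1,PS=0
  L2 @0x43[16] → 0x45007  P=1,RW=1,US=1,PS=0
  → PA=0x45BDD  (3 entries read)
#1 VA=0x34041F5CB (r,kernel):
  L0 @0x3E[13] → 0x46007  P=1,RW=1,US=1,PS=0
  L1 @0x46[2] → 0x49007  P=1,RW=1,US=1,PS=0
  L2 @0x49[31] → 0x59006  P=0,RW=1,US=1,PS=0
  ⇒ fault: PAGE_NOT_PRESENT  — 3 lookups

Access #1 PA: FAULT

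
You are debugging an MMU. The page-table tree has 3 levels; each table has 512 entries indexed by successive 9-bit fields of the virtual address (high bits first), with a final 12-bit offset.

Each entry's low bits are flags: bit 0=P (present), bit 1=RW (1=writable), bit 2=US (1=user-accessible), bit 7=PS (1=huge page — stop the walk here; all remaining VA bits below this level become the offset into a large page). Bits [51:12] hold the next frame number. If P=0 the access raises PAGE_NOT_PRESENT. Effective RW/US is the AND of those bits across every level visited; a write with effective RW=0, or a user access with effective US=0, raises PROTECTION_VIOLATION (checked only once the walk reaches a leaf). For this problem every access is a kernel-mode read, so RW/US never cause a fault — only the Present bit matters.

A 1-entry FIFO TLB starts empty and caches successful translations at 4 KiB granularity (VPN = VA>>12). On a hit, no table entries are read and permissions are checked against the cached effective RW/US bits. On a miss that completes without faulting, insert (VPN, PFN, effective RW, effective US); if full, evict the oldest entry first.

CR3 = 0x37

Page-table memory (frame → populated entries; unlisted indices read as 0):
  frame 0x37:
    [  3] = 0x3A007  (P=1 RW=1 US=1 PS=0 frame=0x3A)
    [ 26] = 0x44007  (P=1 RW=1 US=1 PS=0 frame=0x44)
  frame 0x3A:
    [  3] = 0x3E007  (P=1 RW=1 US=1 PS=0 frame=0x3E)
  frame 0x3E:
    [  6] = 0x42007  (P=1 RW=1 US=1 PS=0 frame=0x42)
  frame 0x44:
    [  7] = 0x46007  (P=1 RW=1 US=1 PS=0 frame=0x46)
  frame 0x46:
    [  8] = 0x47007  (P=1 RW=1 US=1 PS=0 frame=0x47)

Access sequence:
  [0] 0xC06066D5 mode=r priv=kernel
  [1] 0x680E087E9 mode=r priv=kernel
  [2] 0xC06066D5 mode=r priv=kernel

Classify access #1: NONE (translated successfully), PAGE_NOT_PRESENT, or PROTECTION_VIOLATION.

Per-access translation:
#0 VA=0xC06066D5 (r,kernel):
  L0: frame=0x37 idx=3 entry=0x3A007 [P=1 RW=1 US=1 PS=0]
  L1: frame=0x3A idx=3 entry=0x3E007 [P=1 RW=1 US=1 PS=0]
  L2: frame=0x3E idx=6 entry=0x42007 [P=1 RW=1 US=1 PS=0]
  ⇒ phys 0x426D5  [3 reads]
#1 VA=0x680E087E9 (r,kernel):
  L0: frame=0x37 idx=26 entry=0x44007 [P=1 RW=1 US=1 PS=0]
  L1: frame=0x44 idx=7 entry=0x46007 [P=1 RW=1 US=1 PS=0]
  L2: frame=0x46 idx=8 entry=0x47007 [P=1 RW=1 US=1 PS=0]
  ⇒ phys 0x477E9  [3 reads]
#2 VA=0xC06066D5 (r,kernel):
  L0: frame=0x37 idx=3 entry=0x3A007 [P=1 RW=1 US=1 PS=0]
  L1: frame=0x3A idx=3 entry=0x3E007 [P=1 RW=1 US=1 PS=0]
  L2: frame=0x3E idx=6 entry=0x42007 [P=1 RW=1 US=1 PS=0]
  ⇒ phys 0x426D5  [3 reads]

Access #1 fault: NONE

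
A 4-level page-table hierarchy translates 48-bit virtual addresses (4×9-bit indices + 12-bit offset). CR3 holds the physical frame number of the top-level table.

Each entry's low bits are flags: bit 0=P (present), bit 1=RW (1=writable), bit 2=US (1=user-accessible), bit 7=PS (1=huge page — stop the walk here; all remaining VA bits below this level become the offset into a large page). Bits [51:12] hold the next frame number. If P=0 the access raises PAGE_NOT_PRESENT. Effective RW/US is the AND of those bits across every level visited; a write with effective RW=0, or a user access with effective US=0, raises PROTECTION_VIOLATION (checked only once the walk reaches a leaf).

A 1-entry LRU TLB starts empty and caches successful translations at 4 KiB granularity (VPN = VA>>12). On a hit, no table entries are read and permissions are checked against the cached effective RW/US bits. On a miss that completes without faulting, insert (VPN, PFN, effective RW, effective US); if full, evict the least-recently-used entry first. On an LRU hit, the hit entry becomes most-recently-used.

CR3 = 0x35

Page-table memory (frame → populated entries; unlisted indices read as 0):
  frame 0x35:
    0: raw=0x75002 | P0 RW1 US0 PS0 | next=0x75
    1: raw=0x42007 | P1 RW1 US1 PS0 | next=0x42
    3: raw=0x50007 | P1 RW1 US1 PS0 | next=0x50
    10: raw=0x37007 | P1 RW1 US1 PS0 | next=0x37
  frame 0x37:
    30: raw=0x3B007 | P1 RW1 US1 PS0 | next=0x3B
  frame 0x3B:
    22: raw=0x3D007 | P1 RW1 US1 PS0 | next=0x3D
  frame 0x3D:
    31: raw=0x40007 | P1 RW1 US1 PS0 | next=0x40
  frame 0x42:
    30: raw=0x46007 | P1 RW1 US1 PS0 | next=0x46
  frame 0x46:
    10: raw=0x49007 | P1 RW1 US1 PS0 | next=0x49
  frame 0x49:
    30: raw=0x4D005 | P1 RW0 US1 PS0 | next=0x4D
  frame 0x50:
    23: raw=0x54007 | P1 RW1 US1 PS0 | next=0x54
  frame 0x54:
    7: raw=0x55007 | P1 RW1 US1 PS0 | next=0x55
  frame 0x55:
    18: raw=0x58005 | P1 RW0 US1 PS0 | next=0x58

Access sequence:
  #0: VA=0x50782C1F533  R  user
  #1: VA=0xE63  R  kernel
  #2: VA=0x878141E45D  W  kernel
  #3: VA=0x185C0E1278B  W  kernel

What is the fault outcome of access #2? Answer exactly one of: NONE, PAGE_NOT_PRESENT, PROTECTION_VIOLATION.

Per-access translation:
#0 VA=0x50782C1F533 (r,user):
  lvl0: tbl 0x35, slot 10 ⇒ 0x37007 (P1/RW1/US1/PS0)
  lvl1: tbl 0x37, slot 30 ⇒ 0x3B007 (P1/RW1/US1/PS0)
  lvl2: tbl 0x3B, slot 22 ⇒ 0x3D007 (P1/RW1/US1/PS0)
  lvl3: tbl 0x3D, slot 31 ⇒ 0x40007 (P1/RW1/US1/PS0)
  ⇒ phys 0x40533  [4 reads]
#1 VA=0xE63 (r,kernel):
  lvl0: tbl 0x35, slot 0 ⇒ 0x75002 (P0/RW1/US0/PS0)
  ✗ PAGE_NOT_PRESENT  [1 reads]
#2 VA=0x878141E45D (w,kernel):
  lvl0: tbl 0x35, slot 1 ⇒ 0x42007 (P1/RW1/US1/PS0)
  lvl1: tbl 0x42, slot 30 ⇒ 0x46007 (P1/RW1/US1/PS0)
  lvl2: tbl 0x46, slot 10 ⇒ 0x49007 (P1/RW1/US1/PS0)
  lvl3: tbl 0x49, slot 30 ⇒ 0x4D005 (P1/RW0/US1/PS0)
  ✗ PROTECTION_VIOLATION  [4 reads]
#3 VA=0x185C0E1278B (w,kernel):
  lvl0: tbl 0x35, slot 3 ⇒ 0x50007 (P1/RW1/US1/PS0)
  lvl1: tbl 0x50, slot 23 ⇒ 0x54007 (P1/RW1/US1/PS0)
  lvl2: tbl 0x54, slot 7 ⇒ 0x55007 (P1/RW1/US1/PS0)
  lvl3: tbl 0x55, slot 18 ⇒ 0x58005 (P1/RW0/US1/PS0)
  ✗ PROTECTION_VIOLATION  [4 reads]

Access #2 fault: PROTECTION_VIOLATION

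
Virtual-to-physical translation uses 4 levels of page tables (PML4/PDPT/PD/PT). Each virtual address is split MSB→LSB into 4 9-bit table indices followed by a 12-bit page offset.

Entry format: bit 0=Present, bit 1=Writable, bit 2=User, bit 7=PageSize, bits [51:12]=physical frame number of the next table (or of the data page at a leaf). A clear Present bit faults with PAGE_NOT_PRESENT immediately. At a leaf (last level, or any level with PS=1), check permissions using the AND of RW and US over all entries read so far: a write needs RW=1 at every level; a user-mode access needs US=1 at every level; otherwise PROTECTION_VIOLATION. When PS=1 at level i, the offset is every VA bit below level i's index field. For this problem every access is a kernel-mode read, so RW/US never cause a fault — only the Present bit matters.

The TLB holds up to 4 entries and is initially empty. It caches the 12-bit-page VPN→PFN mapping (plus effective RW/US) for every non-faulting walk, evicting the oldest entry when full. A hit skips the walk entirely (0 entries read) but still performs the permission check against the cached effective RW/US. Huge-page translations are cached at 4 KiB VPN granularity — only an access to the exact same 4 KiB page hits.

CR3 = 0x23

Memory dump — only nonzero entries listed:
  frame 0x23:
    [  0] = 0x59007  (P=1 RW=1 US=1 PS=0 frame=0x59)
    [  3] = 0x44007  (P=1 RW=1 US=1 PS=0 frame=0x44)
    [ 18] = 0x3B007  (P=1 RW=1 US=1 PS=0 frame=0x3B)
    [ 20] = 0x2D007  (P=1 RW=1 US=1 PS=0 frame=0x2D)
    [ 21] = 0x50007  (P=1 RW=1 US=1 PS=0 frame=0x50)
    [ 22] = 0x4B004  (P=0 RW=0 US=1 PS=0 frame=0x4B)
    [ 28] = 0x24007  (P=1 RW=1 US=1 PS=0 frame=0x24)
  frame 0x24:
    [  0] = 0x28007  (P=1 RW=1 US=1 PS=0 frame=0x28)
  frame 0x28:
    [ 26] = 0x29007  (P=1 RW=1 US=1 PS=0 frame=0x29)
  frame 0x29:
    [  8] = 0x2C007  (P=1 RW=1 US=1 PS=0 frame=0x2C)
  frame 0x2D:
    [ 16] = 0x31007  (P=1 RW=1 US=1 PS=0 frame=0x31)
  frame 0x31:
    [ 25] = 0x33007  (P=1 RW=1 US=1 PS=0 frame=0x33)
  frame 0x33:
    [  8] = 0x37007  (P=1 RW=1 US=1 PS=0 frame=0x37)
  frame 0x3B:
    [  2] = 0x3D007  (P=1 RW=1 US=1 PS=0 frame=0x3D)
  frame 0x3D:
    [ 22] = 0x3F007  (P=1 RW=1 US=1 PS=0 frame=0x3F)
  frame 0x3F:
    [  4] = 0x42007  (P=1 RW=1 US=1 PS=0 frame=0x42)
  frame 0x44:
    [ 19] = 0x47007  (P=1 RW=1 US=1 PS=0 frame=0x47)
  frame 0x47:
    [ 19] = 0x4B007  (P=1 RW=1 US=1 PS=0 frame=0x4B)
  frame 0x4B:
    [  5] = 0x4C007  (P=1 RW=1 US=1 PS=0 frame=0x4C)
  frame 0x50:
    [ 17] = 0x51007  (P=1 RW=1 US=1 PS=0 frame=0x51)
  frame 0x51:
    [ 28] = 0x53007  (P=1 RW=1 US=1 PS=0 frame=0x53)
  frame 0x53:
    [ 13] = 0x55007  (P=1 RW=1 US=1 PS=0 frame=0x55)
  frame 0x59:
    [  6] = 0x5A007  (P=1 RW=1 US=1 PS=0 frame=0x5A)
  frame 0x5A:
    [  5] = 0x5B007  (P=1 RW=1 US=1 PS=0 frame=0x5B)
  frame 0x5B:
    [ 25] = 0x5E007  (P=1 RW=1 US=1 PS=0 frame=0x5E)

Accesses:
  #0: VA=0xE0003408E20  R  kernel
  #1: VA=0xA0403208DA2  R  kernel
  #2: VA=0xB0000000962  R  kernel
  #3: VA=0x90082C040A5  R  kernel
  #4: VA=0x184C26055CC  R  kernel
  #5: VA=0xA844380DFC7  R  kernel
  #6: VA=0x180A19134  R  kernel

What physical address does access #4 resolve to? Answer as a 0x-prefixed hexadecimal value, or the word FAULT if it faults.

Per-access translation:
#0 VA=0xE0003408E20 (r,kernel):
  L0: frame=0x23 idx=28 entry=0x24007 [P=1 RW=1 US=1 PS=0]
  L1: frame=0x24 idx=0 entry=0x28007 [P=1 RW=1 US=1 PS=0]
  L2: frame=0x28 idx=26 entry=0x29007 [P=1 RW=1 US=1 PS=0]
  L3: frame=0x29 idx=8 entry=0x2C007 [P=1 RW=1 US=1 PS=0]
  ⇒ phys 0x2CE20  [4 reads]
#1 VA=0xA0403208DA2 (r,kernel):
  L0: frame=0x23 idx=20 entry=0x2D007 [P=1 RW=1 US=1 PS=0]
  L1: frame=0x2D idx=16 entry=0x31007 [P=1 RW=1 US=1 PS=0]
  L2: frame=0x31 idx=25 entry=0x33007 [P=1 RW=1 US=1 PS=0]
  L3: frame=0x33 idx=8 entry=0x37007 [P=1 RW=1 US=1 PS=0]
  ⇒ phys 0x37DA2  [4 reads]
#2 VA=0xB0000000962 (r,kernel):
  L0: frame=0x23 idx=22 entry=0x4B004 [P=0 RW=0 US=1 PS=0]
  ⇒ fault: PAGE_NOT_PRESENT  — 1 lookups
#3 VA=0x90082C040A5 (r,kernel):
  L0: frame=0x23 idx=18 entry=0x3B007 [P=1 RW=1 US=1 PS=0]
  L1: frame=0x3B idx=2 entry=0x3D007 [P=1 RW=1 US=1 PS=0]
  L2: frame=0x3D idx=22 entry=0x3F007 [P=1 RW=1 US=1 PS=0]
  L3: frame=0x3F idx=4 entry=0x42007 [P=1 RW=1 US=1 PS=0]
  ⇒ phys 0x420A5  [4 reads]
#4 VA=0x184C26055CC (r,kernel):
  L0: frame=0x23 idx=3 entry=0x44007 [P=1 RW=1 US=1 PS=0]
  L1: frame=0x44 idx=19 entry=0x47007 [P=1 RW=1 US=1 PS=0]
  L2: frame=0x47 idx=19 entry=0x4B007 [P=1 RW=1 US=1 PS=0]
  L3: frame=0x4B idx=5 entry=0x4C007 [P=1 RW=1 US=1 PS=0]
  ⇒ phys 0x4C5CC  [4 reads]
#5 VA=0xA844380DFC7 (r,kernel):
  L0: frame=0x23 idx=21 entry=0x50007 [P=1 RW=1 US=1 PS=0]
  L1: frame=0x50 idx=17 entry=0x51007 [P=1 RW=1 US=1 PS=0]
  L2: frame=0x51 idx=28 entry=0x53007 [P=1 RW=1 US=1 PS=0]
  L3: frame=0x53 idx=13 entry=0x55007 [P=1 RW=1 US=1 PS=0]
  ⇒ phys 0x55FC7  [4 reads]
#6 VA=0x180A19134 (r,kernel):
  L0: frame=0x23 idx=0 entry=0x59007 [P=1 RW=1 US=1 PS=0]
  L1: frame=0x59 idx=6 entry=0x5A007 [P=1 RW=1 US=1 PS=0]
  L2: frame=0x5A idx=5 entry=0x5B007 [P=1 RW=1 US=1 PS=0]
  L3: frame=0x5B idx=25 entry=0x5E007 [P=1 RW=1 US=1 PS=0]
  ⇒ phys 0x5E134  [4 reads]

Access #4 PA: 0x4C5CC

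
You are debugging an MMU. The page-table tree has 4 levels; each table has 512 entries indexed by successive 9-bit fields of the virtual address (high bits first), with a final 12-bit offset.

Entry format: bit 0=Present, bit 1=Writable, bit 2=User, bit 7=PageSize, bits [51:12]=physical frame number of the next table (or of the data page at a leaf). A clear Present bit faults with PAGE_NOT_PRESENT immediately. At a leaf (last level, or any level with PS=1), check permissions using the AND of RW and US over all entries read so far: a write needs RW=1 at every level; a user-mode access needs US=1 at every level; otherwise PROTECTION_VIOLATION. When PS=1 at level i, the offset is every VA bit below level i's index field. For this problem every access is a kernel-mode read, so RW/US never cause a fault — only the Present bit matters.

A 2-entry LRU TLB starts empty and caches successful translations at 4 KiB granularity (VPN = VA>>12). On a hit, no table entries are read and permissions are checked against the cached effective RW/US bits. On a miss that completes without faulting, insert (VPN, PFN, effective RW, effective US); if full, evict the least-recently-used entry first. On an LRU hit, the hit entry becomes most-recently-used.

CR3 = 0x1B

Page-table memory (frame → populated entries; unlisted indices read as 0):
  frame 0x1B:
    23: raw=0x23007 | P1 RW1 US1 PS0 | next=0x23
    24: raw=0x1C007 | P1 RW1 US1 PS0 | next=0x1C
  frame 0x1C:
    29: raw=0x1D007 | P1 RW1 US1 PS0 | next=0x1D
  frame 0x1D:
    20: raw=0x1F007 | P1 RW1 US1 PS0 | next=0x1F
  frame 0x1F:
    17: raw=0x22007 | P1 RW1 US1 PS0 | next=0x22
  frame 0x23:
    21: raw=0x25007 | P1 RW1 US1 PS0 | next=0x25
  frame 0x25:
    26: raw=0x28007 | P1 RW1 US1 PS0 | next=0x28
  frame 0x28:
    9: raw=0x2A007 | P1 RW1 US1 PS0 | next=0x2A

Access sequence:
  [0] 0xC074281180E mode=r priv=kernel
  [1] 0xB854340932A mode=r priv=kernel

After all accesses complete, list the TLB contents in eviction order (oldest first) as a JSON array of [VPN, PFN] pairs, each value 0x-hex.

Walk each access:
#0 VA=0xC074281180E (r,kernel):
  lvl0: tbl 0x1B, slot 24 ⇒ 0x1C007 (P1/RW1/US1/PS0)
  lvl1: tbl 0x1C, slot 29 ⇒ 0x1D007 (P1/RW1/US1/PS0)
  lvl2: tbl 0x1D, slot 20 ⇒ 0x1F007 (P1/RW1/US1/PS0)
  lvl3: tbl 0x1F, slot 17 ⇒ 0x22007 (P1/RW1/US1/PS0)
  ✓ 0x2280E  — 4 lookups
#1 VA=0xB854340932A (r,kernel):
  lvl0: tbl 0x1B, slot 23 ⇒ 0x23007 (P1/RW1/US1/PS0)
  lvl1: tbl 0x23, slot 21 ⇒ 0x25007 (P1/RW1/US1/PS0)
  lvl2: tbl 0x25, slot 26 ⇒ 0x28007 (P1/RW1/US1/PS0)
  lvl3: tbl 0x28, slot 9 ⇒ 0x2A007 (P1/RW1/US1/PS0)
  ✓ 0x2A32A  — 4 lookups

TLB: [["0xC0742811", "0x22"], ["0xB8543409", "0x2A"]]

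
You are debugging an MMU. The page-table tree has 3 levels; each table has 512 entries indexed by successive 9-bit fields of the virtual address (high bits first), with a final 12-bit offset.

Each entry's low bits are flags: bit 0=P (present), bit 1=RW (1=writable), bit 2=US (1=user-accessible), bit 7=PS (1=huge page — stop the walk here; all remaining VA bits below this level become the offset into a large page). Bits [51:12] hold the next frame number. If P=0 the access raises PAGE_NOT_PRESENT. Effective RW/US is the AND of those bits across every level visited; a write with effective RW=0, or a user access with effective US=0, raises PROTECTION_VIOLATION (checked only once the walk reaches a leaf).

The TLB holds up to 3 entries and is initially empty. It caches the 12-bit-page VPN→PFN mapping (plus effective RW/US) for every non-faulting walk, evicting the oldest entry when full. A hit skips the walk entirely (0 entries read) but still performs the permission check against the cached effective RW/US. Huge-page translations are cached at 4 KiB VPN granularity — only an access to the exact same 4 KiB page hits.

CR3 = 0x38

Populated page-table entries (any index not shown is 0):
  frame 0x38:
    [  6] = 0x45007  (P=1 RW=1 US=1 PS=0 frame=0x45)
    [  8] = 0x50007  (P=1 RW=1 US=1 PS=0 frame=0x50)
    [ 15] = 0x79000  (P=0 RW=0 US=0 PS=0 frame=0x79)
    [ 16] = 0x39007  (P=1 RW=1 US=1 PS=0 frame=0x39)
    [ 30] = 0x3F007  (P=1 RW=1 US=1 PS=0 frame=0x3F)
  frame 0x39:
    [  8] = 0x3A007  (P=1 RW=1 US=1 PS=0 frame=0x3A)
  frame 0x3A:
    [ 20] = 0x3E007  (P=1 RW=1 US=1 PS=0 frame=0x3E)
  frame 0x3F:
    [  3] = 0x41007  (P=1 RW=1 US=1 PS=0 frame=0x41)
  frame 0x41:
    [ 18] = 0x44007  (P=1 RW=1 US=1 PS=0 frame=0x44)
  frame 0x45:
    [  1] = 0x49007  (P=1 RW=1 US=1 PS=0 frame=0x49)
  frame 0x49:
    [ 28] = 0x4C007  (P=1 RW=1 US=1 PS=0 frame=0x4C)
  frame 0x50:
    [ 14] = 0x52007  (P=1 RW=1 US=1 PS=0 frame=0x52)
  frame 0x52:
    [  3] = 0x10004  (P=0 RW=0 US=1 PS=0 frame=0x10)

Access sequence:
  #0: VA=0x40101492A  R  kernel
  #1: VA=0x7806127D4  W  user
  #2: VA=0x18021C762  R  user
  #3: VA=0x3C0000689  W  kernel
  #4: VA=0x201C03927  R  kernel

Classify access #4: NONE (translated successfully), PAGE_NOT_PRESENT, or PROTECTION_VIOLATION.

Per-access translation:
#0 VA=0x40101492A (r,kernel):
  L0: frame=0x38 idx=16 entry=0x39007 [P=1 RW=1 US=1 PS=0]
  L1: frame=0x39 idx=8 entry=0x3A007 [P=1 RW=1 US=1 PS=0]
  L2: frame=0x3A idx=20 entry=0x3E007 [P=1 RW=1 US=1 PS=0]
  ✓ 0x3E92A  — 3 lookups
#1 VA=0x7806127D4 (w,user):
  L0: frame=0x38 idx=30 entry=0x3F007 [P=1 RW=1 US=1 PS=0]
  L1: frame=0x3F idx=3 entry=0x41007 [P=1 RW=1 US=1 PS=0]
  L2: frame=0x41 idx=18 entry=0x44007 [P=1 RW=1 US=1 PS=0]
  ✓ 0x447D4  — 3 lookups
#2 VA=0x18021C762 (r,user):
  L0: frame=0x38 idx=6 entry=0x45007 [P=1 RW=1 US=1 PS=0]
  L1: frame=0x45 idx=1 entry=0x49007 [P=1 RW=1 US=1 PS=0]
  L2: frame=0x49 idx=28 entry=0x4C007 [P=1 RW=1 US=1 PS=0]
  ✓ 0x4C762  — 3 lookups
#3 VA=0x3C0000689 (w,kernel):
  L0: frame=0x38 idx=15 entry=0x79000 [P=0 RW=0 US=0 PS=0]
  → PAGE_NOT_PRESENT  (1 entries read)
#4 VA=0x201C03927 (r,kernel):
  L0: frame=0x38 idx=8 entry=0x50007 [P=1 RW=1 US=1 PS=0]
  L1: frame=0x50 idx=14 entry=0x52007 [P=1 RW=1 US=1 PS=0]
  L2: frame=0x52 idx=3 entry=0x10004 [P=0 RW=0 US=1 PS=0]
  → PAGE_NOT_PRESENT  (3 entries read)

Access #4 fault: PAGE_NOT_PRESENT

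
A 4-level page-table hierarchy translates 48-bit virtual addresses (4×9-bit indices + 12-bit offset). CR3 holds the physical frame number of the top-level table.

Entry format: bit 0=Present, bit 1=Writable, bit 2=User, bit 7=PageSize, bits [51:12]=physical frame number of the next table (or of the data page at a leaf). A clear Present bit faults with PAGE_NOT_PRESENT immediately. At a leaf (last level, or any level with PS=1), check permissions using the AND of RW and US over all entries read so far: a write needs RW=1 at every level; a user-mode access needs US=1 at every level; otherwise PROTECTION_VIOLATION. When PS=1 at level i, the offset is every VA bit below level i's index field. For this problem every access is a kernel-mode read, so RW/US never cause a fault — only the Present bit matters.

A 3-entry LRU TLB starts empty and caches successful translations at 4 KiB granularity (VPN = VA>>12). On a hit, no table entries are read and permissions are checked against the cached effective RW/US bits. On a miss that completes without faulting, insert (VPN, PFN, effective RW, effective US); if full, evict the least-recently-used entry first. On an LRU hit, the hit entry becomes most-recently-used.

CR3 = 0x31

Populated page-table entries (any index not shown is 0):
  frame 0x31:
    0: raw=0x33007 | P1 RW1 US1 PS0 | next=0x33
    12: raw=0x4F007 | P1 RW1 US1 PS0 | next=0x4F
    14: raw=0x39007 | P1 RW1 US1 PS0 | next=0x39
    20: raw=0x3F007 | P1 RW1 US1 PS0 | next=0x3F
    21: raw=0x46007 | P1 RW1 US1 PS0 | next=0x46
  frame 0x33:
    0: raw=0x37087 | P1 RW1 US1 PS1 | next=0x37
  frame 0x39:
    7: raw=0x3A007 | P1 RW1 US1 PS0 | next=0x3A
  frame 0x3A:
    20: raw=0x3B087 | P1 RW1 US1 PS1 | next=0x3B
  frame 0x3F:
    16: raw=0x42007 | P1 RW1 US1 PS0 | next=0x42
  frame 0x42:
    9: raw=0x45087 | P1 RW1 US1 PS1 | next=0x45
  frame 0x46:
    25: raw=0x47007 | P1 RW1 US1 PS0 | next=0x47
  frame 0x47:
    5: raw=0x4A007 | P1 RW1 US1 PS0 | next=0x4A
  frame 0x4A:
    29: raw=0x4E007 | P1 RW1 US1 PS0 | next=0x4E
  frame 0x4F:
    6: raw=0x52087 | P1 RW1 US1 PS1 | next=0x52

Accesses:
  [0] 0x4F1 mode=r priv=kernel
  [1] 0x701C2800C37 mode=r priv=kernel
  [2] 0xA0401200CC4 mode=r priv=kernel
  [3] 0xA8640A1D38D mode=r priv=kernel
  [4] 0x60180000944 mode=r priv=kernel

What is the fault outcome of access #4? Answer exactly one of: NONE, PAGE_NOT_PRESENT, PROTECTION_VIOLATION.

Trace:
#0 VA=0x4F1 (r,kernel):
  L0 @0x31[0] → 0x33007  P=1,RW=1,US=1,PS=0
  L1 @0x33[0] → 0x37087  P=1,RW=1,US=1,PS=1
  ⇒ phys 0x374F1 (huge @L1)  [2 reads]
#1 VA=0x701C2800C37 (r,kernel):
  L0 @0x31[14] → 0x39007  P=1,RW=1,US=1,PS=0
  L1 @0x39[7] → 0x3A007  P=1,RW=1,US=1,PS=0
  L2 @0x3A[20] → 0x3B087  P=1,RW=1,US=1,PS=1
  ⇒ phys 0x3BC37 (huge @L2)  [3 reads]
#2 VA=0xA0401200CC4 (r,kernel):
  L0 @0x31[20] → 0x3F007  P=1,RW=1,US=1,PS=0
  L1 @0x3F[16] → 0x42007  P=1,RW=1,US=1,PS=0
  L2 @0x42[9] → 0x45087  P=1,RW=1,US=1,PS=1
  ⇒ phys 0x45CC4 (huge @L2)  [3 reads]
#3 VA=0xA8640A1D38D (r,kernel):
  L0 @0x31[21] → 0x46007  P=1,RW=1,US=1,PS=0
  L1 @0x46[25] → 0x47007  P=1,RW=1,US=1,PS=0
  L2 @0x47[5] → 0x4A007  P=1,RW=1,US=1,PS=0
  L3 @0x4A[29] → 0x4E007  P=1,RW=1,US=1,PS=0
  ⇒ phys 0x4E38D  [4 reads]
#4 VA=0x60180000944 (r,kernel):
  L0 @0x31[12] → 0x4F007  P=1,RW=1,US=1,PS=0
  L1 @0x4F[6] → 0x52087  P=1,RW=1,US=1,PS=1
  ⇒ phys 0x52944 (huge @L1)  [2 reads]

Access #4 fault: NONE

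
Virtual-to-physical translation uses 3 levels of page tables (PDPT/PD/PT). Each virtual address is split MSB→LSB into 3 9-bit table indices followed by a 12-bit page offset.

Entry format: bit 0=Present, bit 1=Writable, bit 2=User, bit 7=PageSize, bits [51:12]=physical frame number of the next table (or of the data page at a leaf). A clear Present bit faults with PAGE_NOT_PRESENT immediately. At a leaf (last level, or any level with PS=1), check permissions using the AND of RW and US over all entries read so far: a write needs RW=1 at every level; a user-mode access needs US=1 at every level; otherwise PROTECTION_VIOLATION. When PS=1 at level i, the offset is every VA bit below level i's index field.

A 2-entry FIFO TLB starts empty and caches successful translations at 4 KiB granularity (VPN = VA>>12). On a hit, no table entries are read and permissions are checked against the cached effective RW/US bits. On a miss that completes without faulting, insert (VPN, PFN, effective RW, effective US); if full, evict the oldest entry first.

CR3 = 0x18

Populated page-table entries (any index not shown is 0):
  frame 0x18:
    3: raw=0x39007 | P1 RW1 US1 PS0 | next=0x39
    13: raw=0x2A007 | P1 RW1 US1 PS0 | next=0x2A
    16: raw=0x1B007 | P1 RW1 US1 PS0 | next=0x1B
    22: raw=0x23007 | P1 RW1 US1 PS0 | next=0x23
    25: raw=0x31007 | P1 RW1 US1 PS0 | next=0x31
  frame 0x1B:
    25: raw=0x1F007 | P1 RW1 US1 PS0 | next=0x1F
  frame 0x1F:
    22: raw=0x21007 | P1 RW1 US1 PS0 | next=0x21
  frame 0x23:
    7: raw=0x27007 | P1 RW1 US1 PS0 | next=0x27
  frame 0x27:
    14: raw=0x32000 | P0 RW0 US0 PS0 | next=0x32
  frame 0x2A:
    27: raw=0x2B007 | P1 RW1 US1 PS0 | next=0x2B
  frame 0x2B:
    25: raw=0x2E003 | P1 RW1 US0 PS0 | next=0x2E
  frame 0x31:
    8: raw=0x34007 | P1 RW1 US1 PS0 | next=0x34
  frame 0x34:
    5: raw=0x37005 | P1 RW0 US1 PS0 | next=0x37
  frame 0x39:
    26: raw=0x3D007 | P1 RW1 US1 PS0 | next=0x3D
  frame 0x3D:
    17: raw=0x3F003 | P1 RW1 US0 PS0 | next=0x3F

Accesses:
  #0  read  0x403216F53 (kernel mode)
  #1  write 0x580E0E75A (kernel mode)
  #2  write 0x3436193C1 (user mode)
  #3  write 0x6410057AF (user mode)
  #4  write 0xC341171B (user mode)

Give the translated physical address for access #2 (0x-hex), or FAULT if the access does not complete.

Walk each access:
#0 VA=0x403216F53 (r,kernel):
  [0] read 0x18 idx=16: raw=0x1B007 flags P=1 W=1 U=1 S=0
  [1] read 0x1B idx=25: raw=0x1F007 flags P=1 W=1 U=1 S=0
  [2] read 0x1F idx=22: raw=0x21007 flags P=1 W=1 U=1 S=0
  ✓ 0x21F53  — 3 lookups
#1 VA=0x580E0E75A (w,kernel):
  [0] read 0x18 idx=22: raw=0x23007 flags P=1 W=1 U=1 S=0
  [1] read 0x23 idx=7: raw=0x27007 flags P=1 W=1 U=1 S=0
  [2] read 0x27 idx=14: raw=0x32000 flags P=0 W=0 U=0 S=0
  ⇒ fault: PAGE_NOT_PRESENT  — 3 lookups
#2 VA=0x3436193C1 (w,user):
  [0] read 0x18 idx=13: raw=0x2A007 flags P=1 W=1 U=1 S=0
  [1] read 0x2A idx=27: raw=0x2B007 flags P=1 W=1 U=1 S=0
  [2] read 0x2B idx=25: raw=0x2E003 flags P=1 W=1 U=0 S=0
  ⇒ fault: PROTECTION_VIOLATION  — 3 lookups
#3 VA=0x6410057AF (w,user):
  [0] read 0x18 idx=25: raw=0x31007 flags P=1 W=1 U=1 S=0
  [1] read 0x31 idx=8: raw=0x34007 flags P=1 W=1 U=1 S=0
  [2] read 0x34 idx=5: raw=0x37005 flags P=1 W=0 U=1 S=0
  ⇒ fault: PROTECTION_VIOLATION  — 3 lookups
#4 VA=0xC341171B (w,user):
  [0] read 0x18 idx=3: raw=0x39007 flags P=1 W=1 U=1 S=0
  [1] read 0x39 idx=26: raw=0x3D007 flags P=1 W=1 U=1 S=0
  [2] read 0x3D idx=17: raw=0x3F003 flags P=1 W=1 U=0 S=0
  ⇒ fault: PROTECTION_VIOLATION  — 3 lookups

Access #2 PA: FAULT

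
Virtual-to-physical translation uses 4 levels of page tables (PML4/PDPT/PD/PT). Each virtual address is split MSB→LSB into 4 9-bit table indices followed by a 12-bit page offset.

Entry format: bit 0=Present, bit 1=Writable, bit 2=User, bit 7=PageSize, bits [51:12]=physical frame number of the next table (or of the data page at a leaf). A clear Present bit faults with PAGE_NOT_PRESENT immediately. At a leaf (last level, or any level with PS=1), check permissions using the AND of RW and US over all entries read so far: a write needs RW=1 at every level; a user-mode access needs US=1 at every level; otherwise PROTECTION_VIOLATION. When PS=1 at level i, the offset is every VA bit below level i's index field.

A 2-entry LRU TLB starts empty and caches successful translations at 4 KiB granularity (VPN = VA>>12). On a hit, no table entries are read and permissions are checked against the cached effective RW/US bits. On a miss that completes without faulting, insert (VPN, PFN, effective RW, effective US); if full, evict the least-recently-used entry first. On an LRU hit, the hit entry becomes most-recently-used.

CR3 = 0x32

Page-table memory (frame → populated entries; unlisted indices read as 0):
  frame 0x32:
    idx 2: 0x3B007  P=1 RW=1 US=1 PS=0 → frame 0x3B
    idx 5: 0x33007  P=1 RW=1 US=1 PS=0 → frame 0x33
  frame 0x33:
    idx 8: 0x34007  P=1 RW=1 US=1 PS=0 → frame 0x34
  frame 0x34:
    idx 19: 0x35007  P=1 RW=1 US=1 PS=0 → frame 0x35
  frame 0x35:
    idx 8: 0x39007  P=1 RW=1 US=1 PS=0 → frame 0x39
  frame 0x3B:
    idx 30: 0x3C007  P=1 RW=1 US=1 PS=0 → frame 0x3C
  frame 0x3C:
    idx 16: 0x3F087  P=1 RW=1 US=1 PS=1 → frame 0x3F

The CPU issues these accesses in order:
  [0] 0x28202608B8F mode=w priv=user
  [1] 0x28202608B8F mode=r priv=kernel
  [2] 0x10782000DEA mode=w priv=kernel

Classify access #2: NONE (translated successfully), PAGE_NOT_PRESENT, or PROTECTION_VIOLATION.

Per-access translation:
#0 VA=0x28202608B8F (w,user):
  lvl0: tbl 0x32, slot 5 ⇒ 0x33007 (P1/RW1/US1/PS0)
  lvl1: tbl 0x33, slot 8 ⇒ 0x34007 (P1/RW1/US1/PS0)
  lvl2: tbl 0x34, slot 19 ⇒ 0x35007 (P1/RW1/US1/PS0)
  lvl3: tbl 0x35, slot 8 ⇒ 0x39007 (P1/RW1/US1/PS0)
  ✓ 0x39B8F  — 4 lookups
#1 VA=0x28202608B8F (r,kernel):
  TLB hit vpn=0x28202608 → PA=0x39B8F
#2 VA=0x10782000DEA (w,kernel):
  lvl0: tbl 0x32, slot 2 ⇒ 0x3B007 (P1/RW1/US1/PS0)
  lvl1: tbl 0x3B, slot 30 ⇒ 0x3C007 (P1/RW1/US1/PS0)
  lvl2: tbl 0x3C, slot 16 ⇒ 0x3F087 (P1/RW1/US1/PS1)
  ✓ 0x3FDEA (huge @L2)  — 3 lookups

Access #2 fault: NONE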